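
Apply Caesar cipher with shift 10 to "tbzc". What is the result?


Caesar cipher: shift "tbzc" by 10
  't' (pos 19) + 10 = pos 3 = 'd'
  'b' (pos 1) + 10 = pos 11 = 'l'
  'z' (pos 25) + 10 = pos 9 = 'j'
  'c' (pos 2) + 10 = pos 12 = 'm'
Result: dljm

dljm


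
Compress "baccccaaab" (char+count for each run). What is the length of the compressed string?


Input: baccccaaab
Runs:
  'b' x 1 => "b1"
  'a' x 1 => "a1"
  'c' x 4 => "c4"
  'a' x 3 => "a3"
  'b' x 1 => "b1"
Compressed: "b1a1c4a3b1"
Compressed length: 10

10


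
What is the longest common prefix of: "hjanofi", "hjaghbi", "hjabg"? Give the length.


Words: hjanofi, hjaghbi, hjabg
  Position 0: all 'h' => match
  Position 1: all 'j' => match
  Position 2: all 'a' => match
  Position 3: ('n', 'g', 'b') => mismatch, stop
LCP = "hja" (length 3)

3


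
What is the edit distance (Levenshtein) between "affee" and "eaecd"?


Computing edit distance: "affee" -> "eaecd"
DP table:
           e    a    e    c    d
      0    1    2    3    4    5
  a   1    1    1    2    3    4
  f   2    2    2    2    3    4
  f   3    3    3    3    3    4
  e   4    3    4    3    4    4
  e   5    4    4    4    4    5
Edit distance = dp[5][5] = 5

5


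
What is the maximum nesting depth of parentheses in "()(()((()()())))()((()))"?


Input: "()(()((()()())))()((()))"
Tracking depth:
  Position 0 '(': depth becomes 1
  Position 1 ')': depth becomes 0
  Position 2 '(': depth becomes 1
  Position 3 '(': depth becomes 2
  Position 4 ')': depth becomes 1
  Position 5 '(': depth becomes 2
  Position 6 '(': depth becomes 3
  Position 7 '(': depth becomes 4
  Position 8 ')': depth becomes 3
  Position 9 '(': depth becomes 4
  Position 10 ')': depth becomes 3
  Position 11 '(': depth becomes 4
  Position 12 ')': depth becomes 3
  Position 13 ')': depth becomes 2
  Position 14 ')': depth becomes 1
  Position 15 ')': depth becomes 0
  Position 16 '(': depth becomes 1
  Position 17 ')': depth becomes 0
  Position 18 '(': depth becomes 1
  Position 19 '(': depth becomes 2
  Position 20 '(': depth becomes 3
  Position 21 ')': depth becomes 2
  Position 22 ')': depth becomes 1
  Position 23 ')': depth becomes 0
Maximum depth reached: 4

4


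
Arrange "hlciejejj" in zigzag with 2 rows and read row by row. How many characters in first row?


Zigzag "hlciejejj" into 2 rows:
Placing characters:
  'h' => row 0
  'l' => row 1
  'c' => row 0
  'i' => row 1
  'e' => row 0
  'j' => row 1
  'e' => row 0
  'j' => row 1
  'j' => row 0
Rows:
  Row 0: "hceej"
  Row 1: "lijj"
First row length: 5

5


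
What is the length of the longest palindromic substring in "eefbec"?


Input: "eefbec"
Checking substrings for palindromes:
  [0:2] "ee" (len 2) => palindrome
Longest palindromic substring: "ee" with length 2

2


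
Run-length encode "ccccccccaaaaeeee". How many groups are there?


Input: ccccccccaaaaeeee
Scanning for consecutive runs:
  Group 1: 'c' x 8 (positions 0-7)
  Group 2: 'a' x 4 (positions 8-11)
  Group 3: 'e' x 4 (positions 12-15)
Total groups: 3

3


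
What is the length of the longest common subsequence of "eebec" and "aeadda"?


LCS of "eebec" and "aeadda"
DP table:
           a    e    a    d    d    a
      0    0    0    0    0    0    0
  e   0    0    1    1    1    1    1
  e   0    0    1    1    1    1    1
  b   0    0    1    1    1    1    1
  e   0    0    1    1    1    1    1
  c   0    0    1    1    1    1    1
LCS length = dp[5][6] = 1

1


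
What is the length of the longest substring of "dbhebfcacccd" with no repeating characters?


Input: "dbhebfcacccd"
Sliding window (track last position of each char):
  Position 0 ('d'): window [0,0] length 1 -- new best
  Position 1 ('b'): window [0,1] length 2 -- new best
  Position 2 ('h'): window [0,2] length 3 -- new best
  Position 3 ('e'): window [0,3] length 4 -- new best
  Position 4 ('b'): repeat (last at 1), move window start to 2
  Position 4 ('b'): window [2,4] length 3
  Position 5 ('f'): window [2,5] length 4
  Position 6 ('c'): window [2,6] length 5 -- new best
  Position 7 ('a'): window [2,7] length 6 -- new best
  Position 8 ('c'): repeat (last at 6), move window start to 7
  Position 8 ('c'): window [7,8] length 2
  Position 9 ('c'): repeat (last at 8), move window start to 9
  Position 9 ('c'): window [9,9] length 1
  Position 10 ('c'): repeat (last at 9), move window start to 10
  Position 10 ('c'): window [10,10] length 1
  Position 11 ('d'): window [10,11] length 2
Longest substring with no repeats: "hebfca" with length 6

6


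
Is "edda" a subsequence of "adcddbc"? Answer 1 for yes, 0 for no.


Check if "edda" is a subsequence of "adcddbc"
Greedy scan:
  Position 0 ('a'): no match needed
  Position 1 ('d'): no match needed
  Position 2 ('c'): no match needed
  Position 3 ('d'): no match needed
  Position 4 ('d'): no match needed
  Position 5 ('b'): no match needed
  Position 6 ('c'): no match needed
Only matched 0/4 characters => not a subsequence

0


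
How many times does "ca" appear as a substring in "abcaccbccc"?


Searching for "ca" in "abcaccbccc"
Scanning each position:
  Position 0: "ab" => no
  Position 1: "bc" => no
  Position 2: "ca" => MATCH
  Position 3: "ac" => no
  Position 4: "cc" => no
  Position 5: "cb" => no
  Position 6: "bc" => no
  Position 7: "cc" => no
  Position 8: "cc" => no
Total occurrences: 1

1


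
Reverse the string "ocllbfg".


Input: ocllbfg
Reading characters right to left:
  Position 6: 'g'
  Position 5: 'f'
  Position 4: 'b'
  Position 3: 'l'
  Position 2: 'l'
  Position 1: 'c'
  Position 0: 'o'
Reversed: gfbllco

gfbllco


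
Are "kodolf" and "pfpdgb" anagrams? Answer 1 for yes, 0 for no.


Strings: "kodolf", "pfpdgb"
Sorted first:  dfkloo
Sorted second: bdfgpp
Differ at position 0: 'd' vs 'b' => not anagrams

0


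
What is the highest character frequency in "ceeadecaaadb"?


Input: ceeadecaaadb
Character counts:
  'a': 4
  'b': 1
  'c': 2
  'd': 2
  'e': 3
Maximum frequency: 4

4


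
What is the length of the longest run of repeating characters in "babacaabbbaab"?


Input: "babacaabbbaab"
Scanning for longest run:
  Position 1 ('a'): new char, reset run to 1
  Position 2 ('b'): new char, reset run to 1
  Position 3 ('a'): new char, reset run to 1
  Position 4 ('c'): new char, reset run to 1
  Position 5 ('a'): new char, reset run to 1
  Position 6 ('a'): continues run of 'a', length=2
  Position 7 ('b'): new char, reset run to 1
  Position 8 ('b'): continues run of 'b', length=2
  Position 9 ('b'): continues run of 'b', length=3
  Position 10 ('a'): new char, reset run to 1
  Position 11 ('a'): continues run of 'a', length=2
  Position 12 ('b'): new char, reset run to 1
Longest run: 'b' with length 3

3


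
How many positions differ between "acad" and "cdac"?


Comparing "acad" and "cdac" position by position:
  Position 0: 'a' vs 'c' => DIFFER
  Position 1: 'c' vs 'd' => DIFFER
  Position 2: 'a' vs 'a' => same
  Position 3: 'd' vs 'c' => DIFFER
Positions that differ: 3

3


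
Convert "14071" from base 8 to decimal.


Input: "14071" in base 8
Positional expansion:
  Digit '1' (value 1) x 8^4 = 4096
  Digit '4' (value 4) x 8^3 = 2048
  Digit '0' (value 0) x 8^2 = 0
  Digit '7' (value 7) x 8^1 = 56
  Digit '1' (value 1) x 8^0 = 1
Sum = 6201

6201


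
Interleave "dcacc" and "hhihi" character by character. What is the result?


Interleaving "dcacc" and "hhihi":
  Position 0: 'd' from first, 'h' from second => "dh"
  Position 1: 'c' from first, 'h' from second => "ch"
  Position 2: 'a' from first, 'i' from second => "ai"
  Position 3: 'c' from first, 'h' from second => "ch"
  Position 4: 'c' from first, 'i' from second => "ci"
Result: dhchaichci

dhchaichci


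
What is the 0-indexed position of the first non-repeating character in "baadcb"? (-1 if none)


Input: baadcb
Character frequencies:
  'a': 2
  'b': 2
  'c': 1
  'd': 1
Scanning left to right for freq == 1:
  Position 0 ('b'): freq=2, skip
  Position 1 ('a'): freq=2, skip
  Position 2 ('a'): freq=2, skip
  Position 3 ('d'): unique! => answer = 3

3


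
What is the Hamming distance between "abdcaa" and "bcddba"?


Comparing "abdcaa" and "bcddba" position by position:
  Position 0: 'a' vs 'b' => differ
  Position 1: 'b' vs 'c' => differ
  Position 2: 'd' vs 'd' => same
  Position 3: 'c' vs 'd' => differ
  Position 4: 'a' vs 'b' => differ
  Position 5: 'a' vs 'a' => same
Total differences (Hamming distance): 4

4


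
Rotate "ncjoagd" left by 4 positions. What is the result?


Input: "ncjoagd", rotate left by 4
First 4 characters: "ncjo"
Remaining characters: "agd"
Concatenate remaining + first: "agd" + "ncjo" = "agdncjo"

agdncjo


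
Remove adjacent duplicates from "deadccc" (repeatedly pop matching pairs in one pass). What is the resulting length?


Input: deadccc
Stack-based adjacent duplicate removal:
  Read 'd': push. Stack: d
  Read 'e': push. Stack: de
  Read 'a': push. Stack: dea
  Read 'd': push. Stack: dead
  Read 'c': push. Stack: deadc
  Read 'c': matches stack top 'c' => pop. Stack: dead
  Read 'c': push. Stack: deadc
Final stack: "deadc" (length 5)

5


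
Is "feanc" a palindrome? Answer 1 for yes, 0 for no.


Input: feanc
Reversed: cnaef
  Compare pos 0 ('f') with pos 4 ('c'): MISMATCH
  Compare pos 1 ('e') with pos 3 ('n'): MISMATCH
Result: not a palindrome

0


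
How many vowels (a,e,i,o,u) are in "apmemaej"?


Input: apmemaej
Checking each character:
  'a' at position 0: vowel (running total: 1)
  'p' at position 1: consonant
  'm' at position 2: consonant
  'e' at position 3: vowel (running total: 2)
  'm' at position 4: consonant
  'a' at position 5: vowel (running total: 3)
  'e' at position 6: vowel (running total: 4)
  'j' at position 7: consonant
Total vowels: 4

4


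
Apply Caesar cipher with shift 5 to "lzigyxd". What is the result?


Caesar cipher: shift "lzigyxd" by 5
  'l' (pos 11) + 5 = pos 16 = 'q'
  'z' (pos 25) + 5 = pos 4 = 'e'
  'i' (pos 8) + 5 = pos 13 = 'n'
  'g' (pos 6) + 5 = pos 11 = 'l'
  'y' (pos 24) + 5 = pos 3 = 'd'
  'x' (pos 23) + 5 = pos 2 = 'c'
  'd' (pos 3) + 5 = pos 8 = 'i'
Result: qenldci

qenldci


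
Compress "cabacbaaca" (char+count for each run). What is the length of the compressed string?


Input: cabacbaaca
Runs:
  'c' x 1 => "c1"
  'a' x 1 => "a1"
  'b' x 1 => "b1"
  'a' x 1 => "a1"
  'c' x 1 => "c1"
  'b' x 1 => "b1"
  'a' x 2 => "a2"
  'c' x 1 => "c1"
  'a' x 1 => "a1"
Compressed: "c1a1b1a1c1b1a2c1a1"
Compressed length: 18

18


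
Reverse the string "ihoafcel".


Input: ihoafcel
Reading characters right to left:
  Position 7: 'l'
  Position 6: 'e'
  Position 5: 'c'
  Position 4: 'f'
  Position 3: 'a'
  Position 2: 'o'
  Position 1: 'h'
  Position 0: 'i'
Reversed: lecfaohi

lecfaohi


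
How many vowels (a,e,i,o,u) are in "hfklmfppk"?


Input: hfklmfppk
Checking each character:
  'h' at position 0: consonant
  'f' at position 1: consonant
  'k' at position 2: consonant
  'l' at position 3: consonant
  'm' at position 4: consonant
  'f' at position 5: consonant
  'p' at position 6: consonant
  'p' at position 7: consonant
  'k' at position 8: consonant
Total vowels: 0

0


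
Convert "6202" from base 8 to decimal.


Input: "6202" in base 8
Positional expansion:
  Digit '6' (value 6) x 8^3 = 3072
  Digit '2' (value 2) x 8^2 = 128
  Digit '0' (value 0) x 8^1 = 0
  Digit '2' (value 2) x 8^0 = 2
Sum = 3202

3202


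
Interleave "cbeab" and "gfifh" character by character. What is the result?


Interleaving "cbeab" and "gfifh":
  Position 0: 'c' from first, 'g' from second => "cg"
  Position 1: 'b' from first, 'f' from second => "bf"
  Position 2: 'e' from first, 'i' from second => "ei"
  Position 3: 'a' from first, 'f' from second => "af"
  Position 4: 'b' from first, 'h' from second => "bh"
Result: cgbfeiafbh

cgbfeiafbh


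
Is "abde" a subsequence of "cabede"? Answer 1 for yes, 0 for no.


Check if "abde" is a subsequence of "cabede"
Greedy scan:
  Position 0 ('c'): no match needed
  Position 1 ('a'): matches sub[0] = 'a'
  Position 2 ('b'): matches sub[1] = 'b'
  Position 3 ('e'): no match needed
  Position 4 ('d'): matches sub[2] = 'd'
  Position 5 ('e'): matches sub[3] = 'e'
All 4 characters matched => is a subsequence

1


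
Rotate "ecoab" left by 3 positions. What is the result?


Input: "ecoab", rotate left by 3
First 3 characters: "eco"
Remaining characters: "ab"
Concatenate remaining + first: "ab" + "eco" = "abeco"

abeco


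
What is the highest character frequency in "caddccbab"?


Input: caddccbab
Character counts:
  'a': 2
  'b': 2
  'c': 3
  'd': 2
Maximum frequency: 3

3


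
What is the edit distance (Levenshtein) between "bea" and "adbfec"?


Computing edit distance: "bea" -> "adbfec"
DP table:
           a    d    b    f    e    c
      0    1    2    3    4    5    6
  b   1    1    2    2    3    4    5
  e   2    2    2    3    3    3    4
  a   3    2    3    3    4    4    4
Edit distance = dp[3][6] = 4

4


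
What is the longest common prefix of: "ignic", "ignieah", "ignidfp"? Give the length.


Words: ignic, ignieah, ignidfp
  Position 0: all 'i' => match
  Position 1: all 'g' => match
  Position 2: all 'n' => match
  Position 3: all 'i' => match
  Position 4: ('c', 'e', 'd') => mismatch, stop
LCP = "igni" (length 4)

4


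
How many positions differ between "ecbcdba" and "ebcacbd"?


Comparing "ecbcdba" and "ebcacbd" position by position:
  Position 0: 'e' vs 'e' => same
  Position 1: 'c' vs 'b' => DIFFER
  Position 2: 'b' vs 'c' => DIFFER
  Position 3: 'c' vs 'a' => DIFFER
  Position 4: 'd' vs 'c' => DIFFER
  Position 5: 'b' vs 'b' => same
  Position 6: 'a' vs 'd' => DIFFER
Positions that differ: 5

5


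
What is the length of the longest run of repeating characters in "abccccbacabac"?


Input: "abccccbacabac"
Scanning for longest run:
  Position 1 ('b'): new char, reset run to 1
  Position 2 ('c'): new char, reset run to 1
  Position 3 ('c'): continues run of 'c', length=2
  Position 4 ('c'): continues run of 'c', length=3
  Position 5 ('c'): continues run of 'c', length=4
  Position 6 ('b'): new char, reset run to 1
  Position 7 ('a'): new char, reset run to 1
  Position 8 ('c'): new char, reset run to 1
  Position 9 ('a'): new char, reset run to 1
  Position 10 ('b'): new char, reset run to 1
  Position 11 ('a'): new char, reset run to 1
  Position 12 ('c'): new char, reset run to 1
Longest run: 'c' with length 4

4


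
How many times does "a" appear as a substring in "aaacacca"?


Searching for "a" in "aaacacca"
Scanning each position:
  Position 0: "a" => MATCH
  Position 1: "a" => MATCH
  Position 2: "a" => MATCH
  Position 3: "c" => no
  Position 4: "a" => MATCH
  Position 5: "c" => no
  Position 6: "c" => no
  Position 7: "a" => MATCH
Total occurrences: 5

5


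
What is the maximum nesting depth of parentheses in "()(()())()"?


Input: "()(()())()"
Tracking depth:
  Position 0 '(': depth becomes 1
  Position 1 ')': depth becomes 0
  Position 2 '(': depth becomes 1
  Position 3 '(': depth becomes 2
  Position 4 ')': depth becomes 1
  Position 5 '(': depth becomes 2
  Position 6 ')': depth becomes 1
  Position 7 ')': depth becomes 0
  Position 8 '(': depth becomes 1
  Position 9 ')': depth becomes 0
Maximum depth reached: 2

2


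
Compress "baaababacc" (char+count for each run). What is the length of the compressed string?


Input: baaababacc
Runs:
  'b' x 1 => "b1"
  'a' x 3 => "a3"
  'b' x 1 => "b1"
  'a' x 1 => "a1"
  'b' x 1 => "b1"
  'a' x 1 => "a1"
  'c' x 2 => "c2"
Compressed: "b1a3b1a1b1a1c2"
Compressed length: 14

14


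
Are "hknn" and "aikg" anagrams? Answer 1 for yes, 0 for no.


Strings: "hknn", "aikg"
Sorted first:  hknn
Sorted second: agik
Differ at position 0: 'h' vs 'a' => not anagrams

0


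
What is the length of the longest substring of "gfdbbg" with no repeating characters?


Input: "gfdbbg"
Sliding window (track last position of each char):
  Position 0 ('g'): window [0,0] length 1 -- new best
  Position 1 ('f'): window [0,1] length 2 -- new best
  Position 2 ('d'): window [0,2] length 3 -- new best
  Position 3 ('b'): window [0,3] length 4 -- new best
  Position 4 ('b'): repeat (last at 3), move window start to 4
  Position 4 ('b'): window [4,4] length 1
  Position 5 ('g'): window [4,5] length 2
Longest substring with no repeats: "gfdb" with length 4

4


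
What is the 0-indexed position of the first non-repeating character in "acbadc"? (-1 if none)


Input: acbadc
Character frequencies:
  'a': 2
  'b': 1
  'c': 2
  'd': 1
Scanning left to right for freq == 1:
  Position 0 ('a'): freq=2, skip
  Position 1 ('c'): freq=2, skip
  Position 2 ('b'): unique! => answer = 2

2


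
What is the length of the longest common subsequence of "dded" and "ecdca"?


LCS of "dded" and "ecdca"
DP table:
           e    c    d    c    a
      0    0    0    0    0    0
  d   0    0    0    1    1    1
  d   0    0    0    1    1    1
  e   0    1    1    1    1    1
  d   0    1    1    2    2    2
LCS length = dp[4][5] = 2

2


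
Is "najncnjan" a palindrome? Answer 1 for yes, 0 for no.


Input: najncnjan
Reversed: najncnjan
  Compare pos 0 ('n') with pos 8 ('n'): match
  Compare pos 1 ('a') with pos 7 ('a'): match
  Compare pos 2 ('j') with pos 6 ('j'): match
  Compare pos 3 ('n') with pos 5 ('n'): match
Result: palindrome

1


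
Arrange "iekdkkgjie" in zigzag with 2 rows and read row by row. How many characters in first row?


Zigzag "iekdkkgjie" into 2 rows:
Placing characters:
  'i' => row 0
  'e' => row 1
  'k' => row 0
  'd' => row 1
  'k' => row 0
  'k' => row 1
  'g' => row 0
  'j' => row 1
  'i' => row 0
  'e' => row 1
Rows:
  Row 0: "ikkgi"
  Row 1: "edkje"
First row length: 5

5


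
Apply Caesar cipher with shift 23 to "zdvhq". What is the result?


Caesar cipher: shift "zdvhq" by 23
  'z' (pos 25) + 23 = pos 22 = 'w'
  'd' (pos 3) + 23 = pos 0 = 'a'
  'v' (pos 21) + 23 = pos 18 = 's'
  'h' (pos 7) + 23 = pos 4 = 'e'
  'q' (pos 16) + 23 = pos 13 = 'n'
Result: wasen

wasen


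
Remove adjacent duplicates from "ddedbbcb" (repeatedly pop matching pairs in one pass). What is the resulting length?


Input: ddedbbcb
Stack-based adjacent duplicate removal:
  Read 'd': push. Stack: d
  Read 'd': matches stack top 'd' => pop. Stack: (empty)
  Read 'e': push. Stack: e
  Read 'd': push. Stack: ed
  Read 'b': push. Stack: edb
  Read 'b': matches stack top 'b' => pop. Stack: ed
  Read 'c': push. Stack: edc
  Read 'b': push. Stack: edcb
Final stack: "edcb" (length 4)

4


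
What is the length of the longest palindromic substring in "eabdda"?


Input: "eabdda"
Checking substrings for palindromes:
  [3:5] "dd" (len 2) => palindrome
Longest palindromic substring: "dd" with length 2

2


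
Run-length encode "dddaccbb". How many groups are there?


Input: dddaccbb
Scanning for consecutive runs:
  Group 1: 'd' x 3 (positions 0-2)
  Group 2: 'a' x 1 (positions 3-3)
  Group 3: 'c' x 2 (positions 4-5)
  Group 4: 'b' x 2 (positions 6-7)
Total groups: 4

4


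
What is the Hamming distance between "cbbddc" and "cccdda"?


Comparing "cbbddc" and "cccdda" position by position:
  Position 0: 'c' vs 'c' => same
  Position 1: 'b' vs 'c' => differ
  Position 2: 'b' vs 'c' => differ
  Position 3: 'd' vs 'd' => same
  Position 4: 'd' vs 'd' => same
  Position 5: 'c' vs 'a' => differ
Total differences (Hamming distance): 3

3


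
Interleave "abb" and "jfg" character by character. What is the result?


Interleaving "abb" and "jfg":
  Position 0: 'a' from first, 'j' from second => "aj"
  Position 1: 'b' from first, 'f' from second => "bf"
  Position 2: 'b' from first, 'g' from second => "bg"
Result: ajbfbg

ajbfbg


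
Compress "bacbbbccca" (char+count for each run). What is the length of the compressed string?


Input: bacbbbccca
Runs:
  'b' x 1 => "b1"
  'a' x 1 => "a1"
  'c' x 1 => "c1"
  'b' x 3 => "b3"
  'c' x 3 => "c3"
  'a' x 1 => "a1"
Compressed: "b1a1c1b3c3a1"
Compressed length: 12

12


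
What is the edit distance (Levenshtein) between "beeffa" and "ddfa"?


Computing edit distance: "beeffa" -> "ddfa"
DP table:
           d    d    f    a
      0    1    2    3    4
  b   1    1    2    3    4
  e   2    2    2    3    4
  e   3    3    3    3    4
  f   4    4    4    3    4
  f   5    5    5    4    4
  a   6    6    6    5    4
Edit distance = dp[6][4] = 4

4


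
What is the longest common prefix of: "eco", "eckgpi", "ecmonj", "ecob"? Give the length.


Words: eco, eckgpi, ecmonj, ecob
  Position 0: all 'e' => match
  Position 1: all 'c' => match
  Position 2: ('o', 'k', 'm', 'o') => mismatch, stop
LCP = "ec" (length 2)

2


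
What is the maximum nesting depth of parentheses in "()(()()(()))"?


Input: "()(()()(()))"
Tracking depth:
  Position 0 '(': depth becomes 1
  Position 1 ')': depth becomes 0
  Position 2 '(': depth becomes 1
  Position 3 '(': depth becomes 2
  Position 4 ')': depth becomes 1
  Position 5 '(': depth becomes 2
  Position 6 ')': depth becomes 1
  Position 7 '(': depth becomes 2
  Position 8 '(': depth becomes 3
  Position 9 ')': depth becomes 2
  Position 10 ')': depth becomes 1
  Position 11 ')': depth becomes 0
Maximum depth reached: 3

3


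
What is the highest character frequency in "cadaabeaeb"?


Input: cadaabeaeb
Character counts:
  'a': 4
  'b': 2
  'c': 1
  'd': 1
  'e': 2
Maximum frequency: 4

4


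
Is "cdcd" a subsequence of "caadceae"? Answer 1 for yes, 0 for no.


Check if "cdcd" is a subsequence of "caadceae"
Greedy scan:
  Position 0 ('c'): matches sub[0] = 'c'
  Position 1 ('a'): no match needed
  Position 2 ('a'): no match needed
  Position 3 ('d'): matches sub[1] = 'd'
  Position 4 ('c'): matches sub[2] = 'c'
  Position 5 ('e'): no match needed
  Position 6 ('a'): no match needed
  Position 7 ('e'): no match needed
Only matched 3/4 characters => not a subsequence

0


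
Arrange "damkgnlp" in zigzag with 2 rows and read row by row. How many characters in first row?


Zigzag "damkgnlp" into 2 rows:
Placing characters:
  'd' => row 0
  'a' => row 1
  'm' => row 0
  'k' => row 1
  'g' => row 0
  'n' => row 1
  'l' => row 0
  'p' => row 1
Rows:
  Row 0: "dmgl"
  Row 1: "aknp"
First row length: 4

4


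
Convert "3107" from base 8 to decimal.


Input: "3107" in base 8
Positional expansion:
  Digit '3' (value 3) x 8^3 = 1536
  Digit '1' (value 1) x 8^2 = 64
  Digit '0' (value 0) x 8^1 = 0
  Digit '7' (value 7) x 8^0 = 7
Sum = 1607

1607


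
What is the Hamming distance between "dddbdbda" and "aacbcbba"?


Comparing "dddbdbda" and "aacbcbba" position by position:
  Position 0: 'd' vs 'a' => differ
  Position 1: 'd' vs 'a' => differ
  Position 2: 'd' vs 'c' => differ
  Position 3: 'b' vs 'b' => same
  Position 4: 'd' vs 'c' => differ
  Position 5: 'b' vs 'b' => same
  Position 6: 'd' vs 'b' => differ
  Position 7: 'a' vs 'a' => same
Total differences (Hamming distance): 5

5


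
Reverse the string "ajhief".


Input: ajhief
Reading characters right to left:
  Position 5: 'f'
  Position 4: 'e'
  Position 3: 'i'
  Position 2: 'h'
  Position 1: 'j'
  Position 0: 'a'
Reversed: feihja

feihja


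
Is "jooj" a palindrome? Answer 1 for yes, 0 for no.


Input: jooj
Reversed: jooj
  Compare pos 0 ('j') with pos 3 ('j'): match
  Compare pos 1 ('o') with pos 2 ('o'): match
Result: palindrome

1


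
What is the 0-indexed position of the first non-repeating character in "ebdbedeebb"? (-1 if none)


Input: ebdbedeebb
Character frequencies:
  'b': 4
  'd': 2
  'e': 4
Scanning left to right for freq == 1:
  Position 0 ('e'): freq=4, skip
  Position 1 ('b'): freq=4, skip
  Position 2 ('d'): freq=2, skip
  Position 3 ('b'): freq=4, skip
  Position 4 ('e'): freq=4, skip
  Position 5 ('d'): freq=2, skip
  Position 6 ('e'): freq=4, skip
  Position 7 ('e'): freq=4, skip
  Position 8 ('b'): freq=4, skip
  Position 9 ('b'): freq=4, skip
  No unique character found => answer = -1

-1


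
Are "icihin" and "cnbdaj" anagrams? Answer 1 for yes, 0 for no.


Strings: "icihin", "cnbdaj"
Sorted first:  chiiin
Sorted second: abcdjn
Differ at position 0: 'c' vs 'a' => not anagrams

0


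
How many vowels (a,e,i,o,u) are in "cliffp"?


Input: cliffp
Checking each character:
  'c' at position 0: consonant
  'l' at position 1: consonant
  'i' at position 2: vowel (running total: 1)
  'f' at position 3: consonant
  'f' at position 4: consonant
  'p' at position 5: consonant
Total vowels: 1

1


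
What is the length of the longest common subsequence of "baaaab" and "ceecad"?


LCS of "baaaab" and "ceecad"
DP table:
           c    e    e    c    a    d
      0    0    0    0    0    0    0
  b   0    0    0    0    0    0    0
  a   0    0    0    0    0    1    1
  a   0    0    0    0    0    1    1
  a   0    0    0    0    0    1    1
  a   0    0    0    0    0    1    1
  b   0    0    0    0    0    1    1
LCS length = dp[6][6] = 1

1


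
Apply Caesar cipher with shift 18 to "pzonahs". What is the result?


Caesar cipher: shift "pzonahs" by 18
  'p' (pos 15) + 18 = pos 7 = 'h'
  'z' (pos 25) + 18 = pos 17 = 'r'
  'o' (pos 14) + 18 = pos 6 = 'g'
  'n' (pos 13) + 18 = pos 5 = 'f'
  'a' (pos 0) + 18 = pos 18 = 's'
  'h' (pos 7) + 18 = pos 25 = 'z'
  's' (pos 18) + 18 = pos 10 = 'k'
Result: hrgfszk

hrgfszk


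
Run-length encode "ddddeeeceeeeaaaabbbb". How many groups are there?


Input: ddddeeeceeeeaaaabbbb
Scanning for consecutive runs:
  Group 1: 'd' x 4 (positions 0-3)
  Group 2: 'e' x 3 (positions 4-6)
  Group 3: 'c' x 1 (positions 7-7)
  Group 4: 'e' x 4 (positions 8-11)
  Group 5: 'a' x 4 (positions 12-15)
  Group 6: 'b' x 4 (positions 16-19)
Total groups: 6

6


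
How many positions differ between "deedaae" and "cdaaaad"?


Comparing "deedaae" and "cdaaaad" position by position:
  Position 0: 'd' vs 'c' => DIFFER
  Position 1: 'e' vs 'd' => DIFFER
  Position 2: 'e' vs 'a' => DIFFER
  Position 3: 'd' vs 'a' => DIFFER
  Position 4: 'a' vs 'a' => same
  Position 5: 'a' vs 'a' => same
  Position 6: 'e' vs 'd' => DIFFER
Positions that differ: 5

5


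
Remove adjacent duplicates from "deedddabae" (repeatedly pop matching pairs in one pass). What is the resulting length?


Input: deedddabae
Stack-based adjacent duplicate removal:
  Read 'd': push. Stack: d
  Read 'e': push. Stack: de
  Read 'e': matches stack top 'e' => pop. Stack: d
  Read 'd': matches stack top 'd' => pop. Stack: (empty)
  Read 'd': push. Stack: d
  Read 'd': matches stack top 'd' => pop. Stack: (empty)
  Read 'a': push. Stack: a
  Read 'b': push. Stack: ab
  Read 'a': push. Stack: aba
  Read 'e': push. Stack: abae
Final stack: "abae" (length 4)

4


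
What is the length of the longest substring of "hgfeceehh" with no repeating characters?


Input: "hgfeceehh"
Sliding window (track last position of each char):
  Position 0 ('h'): window [0,0] length 1 -- new best
  Position 1 ('g'): window [0,1] length 2 -- new best
  Position 2 ('f'): window [0,2] length 3 -- new best
  Position 3 ('e'): window [0,3] length 4 -- new best
  Position 4 ('c'): window [0,4] length 5 -- new best
  Position 5 ('e'): repeat (last at 3), move window start to 4
  Position 5 ('e'): window [4,5] length 2
  Position 6 ('e'): repeat (last at 5), move window start to 6
  Position 6 ('e'): window [6,6] length 1
  Position 7 ('h'): window [6,7] length 2
  Position 8 ('h'): repeat (last at 7), move window start to 8
  Position 8 ('h'): window [8,8] length 1
Longest substring with no repeats: "hgfec" with length 5

5


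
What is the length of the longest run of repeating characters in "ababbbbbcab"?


Input: "ababbbbbcab"
Scanning for longest run:
  Position 1 ('b'): new char, reset run to 1
  Position 2 ('a'): new char, reset run to 1
  Position 3 ('b'): new char, reset run to 1
  Position 4 ('b'): continues run of 'b', length=2
  Position 5 ('b'): continues run of 'b', length=3
  Position 6 ('b'): continues run of 'b', length=4
  Position 7 ('b'): continues run of 'b', length=5
  Position 8 ('c'): new char, reset run to 1
  Position 9 ('a'): new char, reset run to 1
  Position 10 ('b'): new char, reset run to 1
Longest run: 'b' with length 5

5


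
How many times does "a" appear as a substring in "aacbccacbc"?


Searching for "a" in "aacbccacbc"
Scanning each position:
  Position 0: "a" => MATCH
  Position 1: "a" => MATCH
  Position 2: "c" => no
  Position 3: "b" => no
  Position 4: "c" => no
  Position 5: "c" => no
  Position 6: "a" => MATCH
  Position 7: "c" => no
  Position 8: "b" => no
  Position 9: "c" => no
Total occurrences: 3

3


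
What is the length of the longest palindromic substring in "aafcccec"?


Input: "aafcccec"
Checking substrings for palindromes:
  [3:6] "ccc" (len 3) => palindrome
  [5:8] "cec" (len 3) => palindrome
  [0:2] "aa" (len 2) => palindrome
  [3:5] "cc" (len 2) => palindrome
  [4:6] "cc" (len 2) => palindrome
Longest palindromic substring: "ccc" with length 3

3


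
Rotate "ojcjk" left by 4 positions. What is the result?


Input: "ojcjk", rotate left by 4
First 4 characters: "ojcj"
Remaining characters: "k"
Concatenate remaining + first: "k" + "ojcj" = "kojcj"

kojcj


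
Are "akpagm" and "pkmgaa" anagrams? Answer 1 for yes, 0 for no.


Strings: "akpagm", "pkmgaa"
Sorted first:  aagkmp
Sorted second: aagkmp
Sorted forms match => anagrams

1


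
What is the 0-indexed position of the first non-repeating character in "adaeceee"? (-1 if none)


Input: adaeceee
Character frequencies:
  'a': 2
  'c': 1
  'd': 1
  'e': 4
Scanning left to right for freq == 1:
  Position 0 ('a'): freq=2, skip
  Position 1 ('d'): unique! => answer = 1

1


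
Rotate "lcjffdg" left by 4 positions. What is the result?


Input: "lcjffdg", rotate left by 4
First 4 characters: "lcjf"
Remaining characters: "fdg"
Concatenate remaining + first: "fdg" + "lcjf" = "fdglcjf"

fdglcjf


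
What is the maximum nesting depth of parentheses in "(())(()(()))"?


Input: "(())(()(()))"
Tracking depth:
  Position 0 '(': depth becomes 1
  Position 1 '(': depth becomes 2
  Position 2 ')': depth becomes 1
  Position 3 ')': depth becomes 0
  Position 4 '(': depth becomes 1
  Position 5 '(': depth becomes 2
  Position 6 ')': depth becomes 1
  Position 7 '(': depth becomes 2
  Position 8 '(': depth becomes 3
  Position 9 ')': depth becomes 2
  Position 10 ')': depth becomes 1
  Position 11 ')': depth becomes 0
Maximum depth reached: 3

3


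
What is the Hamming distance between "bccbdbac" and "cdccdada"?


Comparing "bccbdbac" and "cdccdada" position by position:
  Position 0: 'b' vs 'c' => differ
  Position 1: 'c' vs 'd' => differ
  Position 2: 'c' vs 'c' => same
  Position 3: 'b' vs 'c' => differ
  Position 4: 'd' vs 'd' => same
  Position 5: 'b' vs 'a' => differ
  Position 6: 'a' vs 'd' => differ
  Position 7: 'c' vs 'a' => differ
Total differences (Hamming distance): 6

6


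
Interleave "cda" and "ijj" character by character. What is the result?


Interleaving "cda" and "ijj":
  Position 0: 'c' from first, 'i' from second => "ci"
  Position 1: 'd' from first, 'j' from second => "dj"
  Position 2: 'a' from first, 'j' from second => "aj"
Result: cidjaj

cidjaj


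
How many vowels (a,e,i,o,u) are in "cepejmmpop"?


Input: cepejmmpop
Checking each character:
  'c' at position 0: consonant
  'e' at position 1: vowel (running total: 1)
  'p' at position 2: consonant
  'e' at position 3: vowel (running total: 2)
  'j' at position 4: consonant
  'm' at position 5: consonant
  'm' at position 6: consonant
  'p' at position 7: consonant
  'o' at position 8: vowel (running total: 3)
  'p' at position 9: consonant
Total vowels: 3

3


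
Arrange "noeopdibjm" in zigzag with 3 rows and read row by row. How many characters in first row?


Zigzag "noeopdibjm" into 3 rows:
Placing characters:
  'n' => row 0
  'o' => row 1
  'e' => row 2
  'o' => row 1
  'p' => row 0
  'd' => row 1
  'i' => row 2
  'b' => row 1
  'j' => row 0
  'm' => row 1
Rows:
  Row 0: "npj"
  Row 1: "oodbm"
  Row 2: "ei"
First row length: 3

3


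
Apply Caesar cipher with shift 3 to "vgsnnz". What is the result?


Caesar cipher: shift "vgsnnz" by 3
  'v' (pos 21) + 3 = pos 24 = 'y'
  'g' (pos 6) + 3 = pos 9 = 'j'
  's' (pos 18) + 3 = pos 21 = 'v'
  'n' (pos 13) + 3 = pos 16 = 'q'
  'n' (pos 13) + 3 = pos 16 = 'q'
  'z' (pos 25) + 3 = pos 2 = 'c'
Result: yjvqqc

yjvqqc


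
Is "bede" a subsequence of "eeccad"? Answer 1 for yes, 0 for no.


Check if "bede" is a subsequence of "eeccad"
Greedy scan:
  Position 0 ('e'): no match needed
  Position 1 ('e'): no match needed
  Position 2 ('c'): no match needed
  Position 3 ('c'): no match needed
  Position 4 ('a'): no match needed
  Position 5 ('d'): no match needed
Only matched 0/4 characters => not a subsequence

0


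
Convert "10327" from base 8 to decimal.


Input: "10327" in base 8
Positional expansion:
  Digit '1' (value 1) x 8^4 = 4096
  Digit '0' (value 0) x 8^3 = 0
  Digit '3' (value 3) x 8^2 = 192
  Digit '2' (value 2) x 8^1 = 16
  Digit '7' (value 7) x 8^0 = 7
Sum = 4311

4311


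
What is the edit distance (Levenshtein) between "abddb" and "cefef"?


Computing edit distance: "abddb" -> "cefef"
DP table:
           c    e    f    e    f
      0    1    2    3    4    5
  a   1    1    2    3    4    5
  b   2    2    2    3    4    5
  d   3    3    3    3    4    5
  d   4    4    4    4    4    5
  b   5    5    5    5    5    5
Edit distance = dp[5][5] = 5

5


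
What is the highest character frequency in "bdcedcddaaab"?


Input: bdcedcddaaab
Character counts:
  'a': 3
  'b': 2
  'c': 2
  'd': 4
  'e': 1
Maximum frequency: 4

4


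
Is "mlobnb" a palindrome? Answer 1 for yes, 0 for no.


Input: mlobnb
Reversed: bnbolm
  Compare pos 0 ('m') with pos 5 ('b'): MISMATCH
  Compare pos 1 ('l') with pos 4 ('n'): MISMATCH
  Compare pos 2 ('o') with pos 3 ('b'): MISMATCH
Result: not a palindrome

0


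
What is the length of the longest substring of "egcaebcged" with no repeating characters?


Input: "egcaebcged"
Sliding window (track last position of each char):
  Position 0 ('e'): window [0,0] length 1 -- new best
  Position 1 ('g'): window [0,1] length 2 -- new best
  Position 2 ('c'): window [0,2] length 3 -- new best
  Position 3 ('a'): window [0,3] length 4 -- new best
  Position 4 ('e'): repeat (last at 0), move window start to 1
  Position 4 ('e'): window [1,4] length 4
  Position 5 ('b'): window [1,5] length 5 -- new best
  Position 6 ('c'): repeat (last at 2), move window start to 3
  Position 6 ('c'): window [3,6] length 4
  Position 7 ('g'): window [3,7] length 5
  Position 8 ('e'): repeat (last at 4), move window start to 5
  Position 8 ('e'): window [5,8] length 4
  Position 9 ('d'): window [5,9] length 5
Longest substring with no repeats: "gcaeb" with length 5

5


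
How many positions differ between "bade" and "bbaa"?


Comparing "bade" and "bbaa" position by position:
  Position 0: 'b' vs 'b' => same
  Position 1: 'a' vs 'b' => DIFFER
  Position 2: 'd' vs 'a' => DIFFER
  Position 3: 'e' vs 'a' => DIFFER
Positions that differ: 3

3


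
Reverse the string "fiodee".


Input: fiodee
Reading characters right to left:
  Position 5: 'e'
  Position 4: 'e'
  Position 3: 'd'
  Position 2: 'o'
  Position 1: 'i'
  Position 0: 'f'
Reversed: eedoif

eedoif


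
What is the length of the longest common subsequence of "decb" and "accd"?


LCS of "decb" and "accd"
DP table:
           a    c    c    d
      0    0    0    0    0
  d   0    0    0    0    1
  e   0    0    0    0    1
  c   0    0    1    1    1
  b   0    0    1    1    1
LCS length = dp[4][4] = 1

1


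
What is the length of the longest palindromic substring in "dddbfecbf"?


Input: "dddbfecbf"
Checking substrings for palindromes:
  [0:3] "ddd" (len 3) => palindrome
  [0:2] "dd" (len 2) => palindrome
  [1:3] "dd" (len 2) => palindrome
Longest palindromic substring: "ddd" with length 3

3


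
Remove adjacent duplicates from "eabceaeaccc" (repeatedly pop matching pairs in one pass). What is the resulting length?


Input: eabceaeaccc
Stack-based adjacent duplicate removal:
  Read 'e': push. Stack: e
  Read 'a': push. Stack: ea
  Read 'b': push. Stack: eab
  Read 'c': push. Stack: eabc
  Read 'e': push. Stack: eabce
  Read 'a': push. Stack: eabcea
  Read 'e': push. Stack: eabceae
  Read 'a': push. Stack: eabceaea
  Read 'c': push. Stack: eabceaeac
  Read 'c': matches stack top 'c' => pop. Stack: eabceaea
  Read 'c': push. Stack: eabceaeac
Final stack: "eabceaeac" (length 9)

9


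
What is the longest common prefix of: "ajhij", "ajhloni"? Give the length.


Words: ajhij, ajhloni
  Position 0: all 'a' => match
  Position 1: all 'j' => match
  Position 2: all 'h' => match
  Position 3: ('i', 'l') => mismatch, stop
LCP = "ajh" (length 3)

3


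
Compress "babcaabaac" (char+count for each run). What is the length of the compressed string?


Input: babcaabaac
Runs:
  'b' x 1 => "b1"
  'a' x 1 => "a1"
  'b' x 1 => "b1"
  'c' x 1 => "c1"
  'a' x 2 => "a2"
  'b' x 1 => "b1"
  'a' x 2 => "a2"
  'c' x 1 => "c1"
Compressed: "b1a1b1c1a2b1a2c1"
Compressed length: 16

16


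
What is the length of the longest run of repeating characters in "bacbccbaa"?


Input: "bacbccbaa"
Scanning for longest run:
  Position 1 ('a'): new char, reset run to 1
  Position 2 ('c'): new char, reset run to 1
  Position 3 ('b'): new char, reset run to 1
  Position 4 ('c'): new char, reset run to 1
  Position 5 ('c'): continues run of 'c', length=2
  Position 6 ('b'): new char, reset run to 1
  Position 7 ('a'): new char, reset run to 1
  Position 8 ('a'): continues run of 'a', length=2
Longest run: 'c' with length 2

2


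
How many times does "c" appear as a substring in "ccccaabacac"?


Searching for "c" in "ccccaabacac"
Scanning each position:
  Position 0: "c" => MATCH
  Position 1: "c" => MATCH
  Position 2: "c" => MATCH
  Position 3: "c" => MATCH
  Position 4: "a" => no
  Position 5: "a" => no
  Position 6: "b" => no
  Position 7: "a" => no
  Position 8: "c" => MATCH
  Position 9: "a" => no
  Position 10: "c" => MATCH
Total occurrences: 6

6


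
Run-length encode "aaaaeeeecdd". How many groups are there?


Input: aaaaeeeecdd
Scanning for consecutive runs:
  Group 1: 'a' x 4 (positions 0-3)
  Group 2: 'e' x 4 (positions 4-7)
  Group 3: 'c' x 1 (positions 8-8)
  Group 4: 'd' x 2 (positions 9-10)
Total groups: 4

4


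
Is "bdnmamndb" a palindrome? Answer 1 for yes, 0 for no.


Input: bdnmamndb
Reversed: bdnmamndb
  Compare pos 0 ('b') with pos 8 ('b'): match
  Compare pos 1 ('d') with pos 7 ('d'): match
  Compare pos 2 ('n') with pos 6 ('n'): match
  Compare pos 3 ('m') with pos 5 ('m'): match
Result: palindrome

1


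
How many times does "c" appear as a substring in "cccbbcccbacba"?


Searching for "c" in "cccbbcccbacba"
Scanning each position:
  Position 0: "c" => MATCH
  Position 1: "c" => MATCH
  Position 2: "c" => MATCH
  Position 3: "b" => no
  Position 4: "b" => no
  Position 5: "c" => MATCH
  Position 6: "c" => MATCH
  Position 7: "c" => MATCH
  Position 8: "b" => no
  Position 9: "a" => no
  Position 10: "c" => MATCH
  Position 11: "b" => no
  Position 12: "a" => no
Total occurrences: 7

7


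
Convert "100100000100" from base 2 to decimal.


Input: "100100000100" in base 2
Positional expansion:
  Digit '1' (value 1) x 2^11 = 2048
  Digit '0' (value 0) x 2^10 = 0
  Digit '0' (value 0) x 2^9 = 0
  Digit '1' (value 1) x 2^8 = 256
  Digit '0' (value 0) x 2^7 = 0
  Digit '0' (value 0) x 2^6 = 0
  Digit '0' (value 0) x 2^5 = 0
  Digit '0' (value 0) x 2^4 = 0
  Digit '0' (value 0) x 2^3 = 0
  Digit '1' (value 1) x 2^2 = 4
  Digit '0' (value 0) x 2^1 = 0
  Digit '0' (value 0) x 2^0 = 0
Sum = 2308

2308


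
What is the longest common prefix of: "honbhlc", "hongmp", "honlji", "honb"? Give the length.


Words: honbhlc, hongmp, honlji, honb
  Position 0: all 'h' => match
  Position 1: all 'o' => match
  Position 2: all 'n' => match
  Position 3: ('b', 'g', 'l', 'b') => mismatch, stop
LCP = "hon" (length 3)

3


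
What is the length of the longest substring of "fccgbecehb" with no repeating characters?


Input: "fccgbecehb"
Sliding window (track last position of each char):
  Position 0 ('f'): window [0,0] length 1 -- new best
  Position 1 ('c'): window [0,1] length 2 -- new best
  Position 2 ('c'): repeat (last at 1), move window start to 2
  Position 2 ('c'): window [2,2] length 1
  Position 3 ('g'): window [2,3] length 2
  Position 4 ('b'): window [2,4] length 3 -- new best
  Position 5 ('e'): window [2,5] length 4 -- new best
  Position 6 ('c'): repeat (last at 2), move window start to 3
  Position 6 ('c'): window [3,6] length 4
  Position 7 ('e'): repeat (last at 5), move window start to 6
  Position 7 ('e'): window [6,7] length 2
  Position 8 ('h'): window [6,8] length 3
  Position 9 ('b'): window [6,9] length 4
Longest substring with no repeats: "cgbe" with length 4

4
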